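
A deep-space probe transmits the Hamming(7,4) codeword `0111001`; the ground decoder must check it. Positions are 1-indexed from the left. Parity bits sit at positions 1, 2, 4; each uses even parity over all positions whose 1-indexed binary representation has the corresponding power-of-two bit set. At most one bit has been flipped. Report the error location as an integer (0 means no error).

2

s1: b1⊕b3⊕b5⊕b7 = 0⊕1⊕0⊕1 = 0
s2: b2⊕b3⊕b6⊕b7 = 1⊕1⊕0⊕1 = 1
s4: b4⊕b5⊕b6⊕b7 = 1⊕0⊕0⊕1 = 0
Syndrome (s4...s1) = 010 → position 2.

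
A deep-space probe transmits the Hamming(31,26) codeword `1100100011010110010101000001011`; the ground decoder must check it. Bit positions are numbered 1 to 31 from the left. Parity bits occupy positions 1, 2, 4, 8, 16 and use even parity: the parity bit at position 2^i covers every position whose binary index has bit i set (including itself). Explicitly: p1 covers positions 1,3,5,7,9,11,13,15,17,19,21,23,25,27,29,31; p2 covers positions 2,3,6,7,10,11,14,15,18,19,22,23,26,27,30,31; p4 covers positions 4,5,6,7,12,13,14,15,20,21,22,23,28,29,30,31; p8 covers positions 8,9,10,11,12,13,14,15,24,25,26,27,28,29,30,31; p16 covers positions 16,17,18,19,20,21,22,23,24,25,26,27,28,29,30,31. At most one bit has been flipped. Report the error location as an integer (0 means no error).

5

s1: b1⊕b3⊕b5⊕b7⊕b9⊕b11⊕b13⊕b15⊕b17⊕b19⊕b21⊕b23⊕b25⊕b27⊕b29⊕b31 = 1⊕0⊕1⊕0⊕1⊕0⊕0⊕1⊕0⊕0⊕0⊕0⊕0⊕0⊕0⊕1 = 1
s2: b2⊕b3⊕b6⊕b7⊕b10⊕b11⊕b14⊕b15⊕b18⊕b19⊕b22⊕b23⊕b26⊕b27⊕b30⊕b31 = 1⊕0⊕0⊕0⊕1⊕0⊕1⊕1⊕1⊕0⊕1⊕0⊕0⊕0⊕1⊕1 = 0
s4: b4⊕b5⊕b6⊕b7⊕b12⊕b13⊕b14⊕b15⊕b20⊕b21⊕b22⊕b23⊕b28⊕b29⊕b30⊕b31 = 0⊕1⊕0⊕0⊕1⊕0⊕1⊕1⊕1⊕0⊕1⊕0⊕1⊕0⊕1⊕1 = 1
s8: b8⊕b9⊕b10⊕b11⊕b12⊕b13⊕b14⊕b15⊕b24⊕b25⊕b26⊕b27⊕b28⊕b29⊕b30⊕b31 = 0⊕1⊕1⊕0⊕1⊕0⊕1⊕1⊕0⊕0⊕0⊕0⊕1⊕0⊕1⊕1 = 0
s16: b16⊕b17⊕b18⊕b19⊕b20⊕b21⊕b22⊕b23⊕b24⊕b25⊕b26⊕b27⊕b28⊕b29⊕b30⊕b31 = 0⊕0⊕1⊕0⊕1⊕0⊕1⊕0⊕0⊕0⊕0⊕0⊕1⊕0⊕1⊕1 = 0
Syndrome (s16...s1) = 00101 → position 5.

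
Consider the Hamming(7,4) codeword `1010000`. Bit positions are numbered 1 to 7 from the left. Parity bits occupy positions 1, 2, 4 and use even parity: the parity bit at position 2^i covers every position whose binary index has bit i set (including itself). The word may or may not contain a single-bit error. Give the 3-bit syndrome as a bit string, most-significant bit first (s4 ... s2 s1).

s1: b1⊕b3⊕b5⊕b7 = 1⊕1⊕0⊕0 = 0
s2: b2⊕b3⊕b6⊕b7 = 0⊕1⊕0⊕0 = 1
s4: b4⊕b5⊕b6⊕b7 = 0⊕0⊕0⊕0 = 0
Syndrome (s4...s1) = 010 → position 2.

010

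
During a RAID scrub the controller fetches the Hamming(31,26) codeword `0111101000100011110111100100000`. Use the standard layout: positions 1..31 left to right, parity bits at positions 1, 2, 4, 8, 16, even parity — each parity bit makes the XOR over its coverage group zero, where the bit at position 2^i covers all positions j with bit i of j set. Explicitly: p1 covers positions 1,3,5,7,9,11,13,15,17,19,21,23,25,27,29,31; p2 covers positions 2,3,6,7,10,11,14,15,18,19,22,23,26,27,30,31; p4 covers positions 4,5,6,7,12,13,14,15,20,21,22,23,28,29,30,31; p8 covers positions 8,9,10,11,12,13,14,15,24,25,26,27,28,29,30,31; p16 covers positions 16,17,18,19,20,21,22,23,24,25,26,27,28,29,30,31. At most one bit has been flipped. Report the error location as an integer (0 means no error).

s1: b1⊕b3⊕b5⊕b7⊕b9⊕b11⊕b13⊕b15⊕b17⊕b19⊕b21⊕b23⊕b25⊕b27⊕b29⊕b31 = 0⊕1⊕1⊕1⊕0⊕1⊕0⊕1⊕1⊕0⊕1⊕1⊕0⊕0⊕0⊕0 = 0
s2: b2⊕b3⊕b6⊕b7⊕b10⊕b11⊕b14⊕b15⊕b18⊕b19⊕b22⊕b23⊕b26⊕b27⊕b30⊕b31 = 1⊕1⊕0⊕1⊕0⊕1⊕0⊕1⊕1⊕0⊕1⊕1⊕1⊕0⊕0⊕0 = 1
s4: b4⊕b5⊕b6⊕b7⊕b12⊕b13⊕b14⊕b15⊕b20⊕b21⊕b22⊕b23⊕b28⊕b29⊕b30⊕b31 = 1⊕1⊕0⊕1⊕0⊕0⊕0⊕1⊕1⊕1⊕1⊕1⊕0⊕0⊕0⊕0 = 0
s8: b8⊕b9⊕b10⊕b11⊕b12⊕b13⊕b14⊕b15⊕b24⊕b25⊕b26⊕b27⊕b28⊕b29⊕b30⊕b31 = 0⊕0⊕0⊕1⊕0⊕0⊕0⊕1⊕0⊕0⊕1⊕0⊕0⊕0⊕0⊕0 = 1
s16: b16⊕b17⊕b18⊕b19⊕b20⊕b21⊕b22⊕b23⊕b24⊕b25⊕b26⊕b27⊕b28⊕b29⊕b30⊕b31 = 1⊕1⊕1⊕0⊕1⊕1⊕1⊕1⊕0⊕0⊕1⊕0⊕0⊕0⊕0⊕0 = 0
Syndrome (s16...s1) = 01010 → position 10.

10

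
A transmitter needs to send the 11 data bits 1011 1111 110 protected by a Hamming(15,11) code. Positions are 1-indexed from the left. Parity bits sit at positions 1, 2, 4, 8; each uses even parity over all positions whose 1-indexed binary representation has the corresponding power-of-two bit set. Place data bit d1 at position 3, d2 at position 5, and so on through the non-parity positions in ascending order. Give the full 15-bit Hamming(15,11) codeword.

Place data bits at non-power-of-two positions: b3=1, b5=0, b6=1, b7=1, b9=1, b10=1, b11=1, b12=1, b13=1, b14=1, b15=0.
p1 = XOR of data positions {3,5,7,9,11,13,15} = 1⊕0⊕1⊕1⊕1⊕1⊕0 = 1
p2 = XOR of data positions {3,6,7,10,11,14,15} = 1⊕1⊕1⊕1⊕1⊕1⊕0 = 0
p4 = XOR of data positions {5,6,7,12,13,14,15} = 0⊕1⊕1⊕1⊕1⊕1⊕0 = 1
p8 = XOR of data positions {9,10,11,12,13,14,15} = 1⊕1⊕1⊕1⊕1⊕1⊕0 = 0
Codeword b1..b15 = 101101101111110

101101101111110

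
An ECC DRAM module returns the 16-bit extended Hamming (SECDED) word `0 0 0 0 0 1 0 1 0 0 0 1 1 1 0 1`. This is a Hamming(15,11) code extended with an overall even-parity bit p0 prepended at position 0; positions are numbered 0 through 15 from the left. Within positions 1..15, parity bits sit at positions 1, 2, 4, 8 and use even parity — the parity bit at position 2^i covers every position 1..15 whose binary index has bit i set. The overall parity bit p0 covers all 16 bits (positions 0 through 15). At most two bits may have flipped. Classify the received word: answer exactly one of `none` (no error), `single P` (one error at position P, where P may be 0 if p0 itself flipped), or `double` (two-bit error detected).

double

s1: b1⊕b3⊕b5⊕b7⊕b9⊕b11⊕b13⊕b15 = 0⊕0⊕1⊕1⊕0⊕1⊕1⊕1 = 1
s2: b2⊕b3⊕b6⊕b7⊕b10⊕b11⊕b14⊕b15 = 0⊕0⊕0⊕1⊕0⊕1⊕0⊕1 = 1
s4: b4⊕b5⊕b6⊕b7⊕b12⊕b13⊕b14⊕b15 = 0⊕1⊕0⊕1⊕1⊕1⊕0⊕1 = 1
s8: b8⊕b9⊕b10⊕b11⊕b12⊕b13⊕b14⊕b15 = 0⊕0⊕0⊕1⊕1⊕1⊕0⊕1 = 0
Syndrome (s8...s1) = 0111 → position 7.
Overall parity (XOR of all 16 bits, including p0): 0⊕0⊕0⊕0⊕0⊕1⊕0⊕1⊕0⊕0⊕0⊕1⊕1⊕1⊕0⊕1 = 0
Overall=0, syndrome position=7 → double-bit error detected (uncorrectable).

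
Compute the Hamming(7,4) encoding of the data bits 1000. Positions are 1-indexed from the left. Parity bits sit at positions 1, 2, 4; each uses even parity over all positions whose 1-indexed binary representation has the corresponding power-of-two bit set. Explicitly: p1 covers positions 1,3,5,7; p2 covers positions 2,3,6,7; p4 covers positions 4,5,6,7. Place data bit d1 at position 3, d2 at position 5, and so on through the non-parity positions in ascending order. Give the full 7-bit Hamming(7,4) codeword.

1110000

Place data bits at non-power-of-two positions: b3=1, b5=0, b6=0, b7=0.
p1 = XOR of data positions {3,5,7} = 1⊕0⊕0 = 1
p2 = XOR of data positions {3,6,7} = 1⊕0⊕0 = 1
p4 = XOR of data positions {5,6,7} = 0⊕0⊕0 = 0
Codeword b1..b7 = 1110000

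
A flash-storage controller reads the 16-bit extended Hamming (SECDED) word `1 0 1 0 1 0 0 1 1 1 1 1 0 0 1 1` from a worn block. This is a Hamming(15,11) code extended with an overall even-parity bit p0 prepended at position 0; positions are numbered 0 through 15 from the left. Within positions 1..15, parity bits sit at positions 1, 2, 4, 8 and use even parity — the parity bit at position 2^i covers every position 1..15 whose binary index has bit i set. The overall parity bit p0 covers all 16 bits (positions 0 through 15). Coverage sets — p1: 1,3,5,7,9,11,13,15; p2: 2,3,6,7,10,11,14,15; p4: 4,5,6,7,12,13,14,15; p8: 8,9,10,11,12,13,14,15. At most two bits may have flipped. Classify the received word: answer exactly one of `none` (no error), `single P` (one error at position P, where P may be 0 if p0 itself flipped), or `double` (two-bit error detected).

none

s1: b1⊕b3⊕b5⊕b7⊕b9⊕b11⊕b13⊕b15 = 0⊕0⊕0⊕1⊕1⊕1⊕0⊕1 = 0
s2: b2⊕b3⊕b6⊕b7⊕b10⊕b11⊕b14⊕b15 = 1⊕0⊕0⊕1⊕1⊕1⊕1⊕1 = 0
s4: b4⊕b5⊕b6⊕b7⊕b12⊕b13⊕b14⊕b15 = 1⊕0⊕0⊕1⊕0⊕0⊕1⊕1 = 0
s8: b8⊕b9⊕b10⊕b11⊕b12⊕b13⊕b14⊕b15 = 1⊕1⊕1⊕1⊕0⊕0⊕1⊕1 = 0
Syndrome (s8...s1) = 0000 → position 0 (no error).
Overall parity (XOR of all 16 bits, including p0): 1⊕0⊕1⊕0⊕1⊕0⊕0⊕1⊕1⊕1⊕1⊕1⊕0⊕0⊕1⊕1 = 0
Overall=0, syndrome position=0 → no error.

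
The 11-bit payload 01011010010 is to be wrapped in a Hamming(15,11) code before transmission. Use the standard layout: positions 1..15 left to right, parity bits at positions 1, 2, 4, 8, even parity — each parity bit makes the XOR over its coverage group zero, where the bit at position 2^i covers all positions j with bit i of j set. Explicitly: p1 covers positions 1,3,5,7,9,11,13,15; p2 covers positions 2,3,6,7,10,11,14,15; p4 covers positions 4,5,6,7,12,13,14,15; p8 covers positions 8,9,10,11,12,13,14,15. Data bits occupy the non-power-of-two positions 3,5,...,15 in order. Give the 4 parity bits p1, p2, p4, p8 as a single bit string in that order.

Place data bits at non-power-of-two positions: b3=0, b5=1, b6=0, b7=1, b9=1, b10=0, b11=1, b12=0, b13=0, b14=1, b15=0.
p1 = XOR of data positions {3,5,7,9,11,13,15} = 0⊕1⊕1⊕1⊕1⊕0⊕0 = 0
p2 = XOR of data positions {3,6,7,10,11,14,15} = 0⊕0⊕1⊕0⊕1⊕1⊕0 = 1
p4 = XOR of data positions {5,6,7,12,13,14,15} = 1⊕0⊕1⊕0⊕0⊕1⊕0 = 1
p8 = XOR of data positions {9,10,11,12,13,14,15} = 1⊕0⊕1⊕0⊕0⊕1⊕0 = 1
Parity bits p1,p2,p4,p8 = 0111

0111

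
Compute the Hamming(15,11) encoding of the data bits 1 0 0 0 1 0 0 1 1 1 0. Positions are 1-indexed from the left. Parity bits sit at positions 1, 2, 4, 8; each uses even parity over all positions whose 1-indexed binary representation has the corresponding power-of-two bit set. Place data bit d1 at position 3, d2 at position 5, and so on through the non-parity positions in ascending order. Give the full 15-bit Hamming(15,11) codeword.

101100001001110

Place data bits at non-power-of-two positions: b3=1, b5=0, b6=0, b7=0, b9=1, b10=0, b11=0, b12=1, b13=1, b14=1, b15=0.
p1 = XOR of data positions {3,5,7,9,11,13,15} = 1⊕0⊕0⊕1⊕0⊕1⊕0 = 1
p2 = XOR of data positions {3,6,7,10,11,14,15} = 1⊕0⊕0⊕0⊕0⊕1⊕0 = 0
p4 = XOR of data positions {5,6,7,12,13,14,15} = 0⊕0⊕0⊕1⊕1⊕1⊕0 = 1
p8 = XOR of data positions {9,10,11,12,13,14,15} = 1⊕0⊕0⊕1⊕1⊕1⊕0 = 0
Codeword b1..b15 = 101100001001110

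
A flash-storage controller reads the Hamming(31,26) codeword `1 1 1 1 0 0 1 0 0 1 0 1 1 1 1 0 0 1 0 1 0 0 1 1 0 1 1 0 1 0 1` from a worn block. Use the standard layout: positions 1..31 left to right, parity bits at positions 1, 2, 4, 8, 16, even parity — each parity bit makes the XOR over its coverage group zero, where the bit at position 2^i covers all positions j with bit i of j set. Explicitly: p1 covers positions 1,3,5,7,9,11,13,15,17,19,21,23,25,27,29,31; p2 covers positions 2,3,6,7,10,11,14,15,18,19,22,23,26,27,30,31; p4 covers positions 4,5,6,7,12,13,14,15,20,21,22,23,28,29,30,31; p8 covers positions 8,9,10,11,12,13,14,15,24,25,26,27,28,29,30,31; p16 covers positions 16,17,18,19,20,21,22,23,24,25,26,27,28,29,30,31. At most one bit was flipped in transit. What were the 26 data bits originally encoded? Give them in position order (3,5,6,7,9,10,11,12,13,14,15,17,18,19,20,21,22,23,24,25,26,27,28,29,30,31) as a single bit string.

s1: b1⊕b3⊕b5⊕b7⊕b9⊕b11⊕b13⊕b15⊕b17⊕b19⊕b21⊕b23⊕b25⊕b27⊕b29⊕b31 = 1⊕1⊕0⊕1⊕0⊕0⊕1⊕1⊕0⊕0⊕0⊕1⊕0⊕1⊕1⊕1 = 1
s2: b2⊕b3⊕b6⊕b7⊕b10⊕b11⊕b14⊕b15⊕b18⊕b19⊕b22⊕b23⊕b26⊕b27⊕b30⊕b31 = 1⊕1⊕0⊕1⊕1⊕0⊕1⊕1⊕1⊕0⊕0⊕1⊕1⊕1⊕0⊕1 = 1
s4: b4⊕b5⊕b6⊕b7⊕b12⊕b13⊕b14⊕b15⊕b20⊕b21⊕b22⊕b23⊕b28⊕b29⊕b30⊕b31 = 1⊕0⊕0⊕1⊕1⊕1⊕1⊕1⊕1⊕0⊕0⊕1⊕0⊕1⊕0⊕1 = 0
s8: b8⊕b9⊕b10⊕b11⊕b12⊕b13⊕b14⊕b15⊕b24⊕b25⊕b26⊕b27⊕b28⊕b29⊕b30⊕b31 = 0⊕0⊕1⊕0⊕1⊕1⊕1⊕1⊕1⊕0⊕1⊕1⊕0⊕1⊕0⊕1 = 0
s16: b16⊕b17⊕b18⊕b19⊕b20⊕b21⊕b22⊕b23⊕b24⊕b25⊕b26⊕b27⊕b28⊕b29⊕b30⊕b31 = 0⊕0⊕1⊕0⊕1⊕0⊕0⊕1⊕1⊕0⊕1⊕1⊕0⊕1⊕0⊕1 = 0
Syndrome (s16...s1) = 00011 → position 3.
Flip bit 3: corrected codeword = 1101001001011110010100110110101
Data bits at positions 3,5,6,7,9,10,11,12,13,14,15,17,18,19,20,21,22,23,24,25,26,27,28,29,30,31: 00010101111010100110110101

00010101111010100110110101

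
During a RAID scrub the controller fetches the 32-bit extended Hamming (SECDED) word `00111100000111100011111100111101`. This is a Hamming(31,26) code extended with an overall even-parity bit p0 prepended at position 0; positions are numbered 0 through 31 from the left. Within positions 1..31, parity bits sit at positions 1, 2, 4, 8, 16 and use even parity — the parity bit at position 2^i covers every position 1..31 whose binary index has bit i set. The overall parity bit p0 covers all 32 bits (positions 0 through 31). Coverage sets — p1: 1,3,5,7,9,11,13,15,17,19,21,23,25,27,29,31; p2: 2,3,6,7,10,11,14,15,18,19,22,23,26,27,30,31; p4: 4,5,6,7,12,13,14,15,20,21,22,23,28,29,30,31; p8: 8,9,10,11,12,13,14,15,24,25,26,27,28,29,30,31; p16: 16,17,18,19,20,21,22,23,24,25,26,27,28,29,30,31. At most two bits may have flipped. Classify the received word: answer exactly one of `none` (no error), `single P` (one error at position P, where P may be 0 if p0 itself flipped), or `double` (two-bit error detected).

single 26

s1: b1⊕b3⊕b5⊕b7⊕b9⊕b11⊕b13⊕b15⊕b17⊕b19⊕b21⊕b23⊕b25⊕b27⊕b29⊕b31 = 0⊕1⊕1⊕0⊕0⊕1⊕1⊕0⊕0⊕1⊕1⊕1⊕0⊕1⊕1⊕1 = 0
s2: b2⊕b3⊕b6⊕b7⊕b10⊕b11⊕b14⊕b15⊕b18⊕b19⊕b22⊕b23⊕b26⊕b27⊕b30⊕b31 = 1⊕1⊕0⊕0⊕0⊕1⊕1⊕0⊕1⊕1⊕1⊕1⊕1⊕1⊕0⊕1 = 1
s4: b4⊕b5⊕b6⊕b7⊕b12⊕b13⊕b14⊕b15⊕b20⊕b21⊕b22⊕b23⊕b28⊕b29⊕b30⊕b31 = 1⊕1⊕0⊕0⊕1⊕1⊕1⊕0⊕1⊕1⊕1⊕1⊕1⊕1⊕0⊕1 = 0
s8: b8⊕b9⊕b10⊕b11⊕b12⊕b13⊕b14⊕b15⊕b24⊕b25⊕b26⊕b27⊕b28⊕b29⊕b30⊕b31 = 0⊕0⊕0⊕1⊕1⊕1⊕1⊕0⊕0⊕0⊕1⊕1⊕1⊕1⊕0⊕1 = 1
s16: b16⊕b17⊕b18⊕b19⊕b20⊕b21⊕b22⊕b23⊕b24⊕b25⊕b26⊕b27⊕b28⊕b29⊕b30⊕b31 = 0⊕0⊕1⊕1⊕1⊕1⊕1⊕1⊕0⊕0⊕1⊕1⊕1⊕1⊕0⊕1 = 1
Syndrome (s16...s1) = 11010 → position 26.
Overall parity (XOR of all 32 bits, including p0): 0⊕0⊕1⊕1⊕1⊕1⊕0⊕0⊕0⊕0⊕0⊕1⊕1⊕1⊕1⊕0⊕0⊕0⊕1⊕1⊕1⊕1⊕1⊕1⊕0⊕0⊕1⊕1⊕1⊕1⊕0⊕1 = 1
Overall=1, syndrome position=26 → single-bit error at position 26.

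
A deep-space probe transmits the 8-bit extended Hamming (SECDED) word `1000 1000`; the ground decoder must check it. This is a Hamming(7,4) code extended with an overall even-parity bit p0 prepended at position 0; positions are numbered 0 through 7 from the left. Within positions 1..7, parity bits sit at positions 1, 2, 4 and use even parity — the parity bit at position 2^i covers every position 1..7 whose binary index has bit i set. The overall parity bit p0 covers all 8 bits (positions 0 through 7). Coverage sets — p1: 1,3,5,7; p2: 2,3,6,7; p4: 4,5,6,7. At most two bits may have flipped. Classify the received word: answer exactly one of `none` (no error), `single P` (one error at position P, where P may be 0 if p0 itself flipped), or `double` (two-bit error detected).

double

s1: b1⊕b3⊕b5⊕b7 = 0⊕0⊕0⊕0 = 0
s2: b2⊕b3⊕b6⊕b7 = 0⊕0⊕0⊕0 = 0
s4: b4⊕b5⊕b6⊕b7 = 1⊕0⊕0⊕0 = 1
Syndrome (s4...s1) = 100 → position 4.
Overall parity (XOR of all 8 bits, including p0): 1⊕0⊕0⊕0⊕1⊕0⊕0⊕0 = 0
Overall=0, syndrome position=4 → double-bit error detected (uncorrectable).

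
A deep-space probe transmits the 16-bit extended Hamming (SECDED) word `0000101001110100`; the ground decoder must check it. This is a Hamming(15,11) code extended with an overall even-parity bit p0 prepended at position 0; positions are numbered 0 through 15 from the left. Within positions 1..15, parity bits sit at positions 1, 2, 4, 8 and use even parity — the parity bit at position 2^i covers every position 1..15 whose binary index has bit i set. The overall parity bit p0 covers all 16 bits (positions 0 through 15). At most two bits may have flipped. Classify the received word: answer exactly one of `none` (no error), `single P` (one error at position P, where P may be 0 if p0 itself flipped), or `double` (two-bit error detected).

double

s1: b1⊕b3⊕b5⊕b7⊕b9⊕b11⊕b13⊕b15 = 0⊕0⊕0⊕0⊕1⊕1⊕1⊕0 = 1
s2: b2⊕b3⊕b6⊕b7⊕b10⊕b11⊕b14⊕b15 = 0⊕0⊕1⊕0⊕1⊕1⊕0⊕0 = 1
s4: b4⊕b5⊕b6⊕b7⊕b12⊕b13⊕b14⊕b15 = 1⊕0⊕1⊕0⊕0⊕1⊕0⊕0 = 1
s8: b8⊕b9⊕b10⊕b11⊕b12⊕b13⊕b14⊕b15 = 0⊕1⊕1⊕1⊕0⊕1⊕0⊕0 = 0
Syndrome (s8...s1) = 0111 → position 7.
Overall parity (XOR of all 16 bits, including p0): 0⊕0⊕0⊕0⊕1⊕0⊕1⊕0⊕0⊕1⊕1⊕1⊕0⊕1⊕0⊕0 = 0
Overall=0, syndrome position=7 → double-bit error detected (uncorrectable).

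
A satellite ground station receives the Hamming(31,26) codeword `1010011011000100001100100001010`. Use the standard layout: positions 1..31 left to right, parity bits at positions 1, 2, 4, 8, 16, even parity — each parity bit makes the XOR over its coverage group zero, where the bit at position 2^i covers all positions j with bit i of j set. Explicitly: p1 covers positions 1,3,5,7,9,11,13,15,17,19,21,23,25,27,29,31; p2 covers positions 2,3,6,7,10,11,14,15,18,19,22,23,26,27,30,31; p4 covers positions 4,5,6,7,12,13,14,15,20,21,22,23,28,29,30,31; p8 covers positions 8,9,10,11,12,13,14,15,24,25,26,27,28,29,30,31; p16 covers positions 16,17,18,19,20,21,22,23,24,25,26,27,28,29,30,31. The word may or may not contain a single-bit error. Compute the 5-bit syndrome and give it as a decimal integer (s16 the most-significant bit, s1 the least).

28

s1: b1⊕b3⊕b5⊕b7⊕b9⊕b11⊕b13⊕b15⊕b17⊕b19⊕b21⊕b23⊕b25⊕b27⊕b29⊕b31 = 1⊕1⊕0⊕1⊕1⊕0⊕0⊕0⊕0⊕1⊕0⊕1⊕0⊕0⊕0⊕0 = 0
s2: b2⊕b3⊕b6⊕b7⊕b10⊕b11⊕b14⊕b15⊕b18⊕b19⊕b22⊕b23⊕b26⊕b27⊕b30⊕b31 = 0⊕1⊕1⊕1⊕1⊕0⊕1⊕0⊕0⊕1⊕0⊕1⊕0⊕0⊕1⊕0 = 0
s4: b4⊕b5⊕b6⊕b7⊕b12⊕b13⊕b14⊕b15⊕b20⊕b21⊕b22⊕b23⊕b28⊕b29⊕b30⊕b31 = 0⊕0⊕1⊕1⊕0⊕0⊕1⊕0⊕1⊕0⊕0⊕1⊕1⊕0⊕1⊕0 = 1
s8: b8⊕b9⊕b10⊕b11⊕b12⊕b13⊕b14⊕b15⊕b24⊕b25⊕b26⊕b27⊕b28⊕b29⊕b30⊕b31 = 0⊕1⊕1⊕0⊕0⊕0⊕1⊕0⊕0⊕0⊕0⊕0⊕1⊕0⊕1⊕0 = 1
s16: b16⊕b17⊕b18⊕b19⊕b20⊕b21⊕b22⊕b23⊕b24⊕b25⊕b26⊕b27⊕b28⊕b29⊕b30⊕b31 = 0⊕0⊕0⊕1⊕1⊕0⊕0⊕1⊕0⊕0⊕0⊕0⊕1⊕0⊕1⊕0 = 1
Syndrome (s16...s1) = 11100 → position 28.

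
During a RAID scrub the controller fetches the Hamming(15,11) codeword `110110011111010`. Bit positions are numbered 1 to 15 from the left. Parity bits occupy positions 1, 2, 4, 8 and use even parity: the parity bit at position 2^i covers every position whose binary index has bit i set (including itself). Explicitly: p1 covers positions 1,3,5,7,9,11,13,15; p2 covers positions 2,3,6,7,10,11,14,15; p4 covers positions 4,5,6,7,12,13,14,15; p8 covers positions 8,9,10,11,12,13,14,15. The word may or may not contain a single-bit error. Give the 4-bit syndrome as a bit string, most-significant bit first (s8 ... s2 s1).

0000

s1: b1⊕b3⊕b5⊕b7⊕b9⊕b11⊕b13⊕b15 = 1⊕0⊕1⊕0⊕1⊕1⊕0⊕0 = 0
s2: b2⊕b3⊕b6⊕b7⊕b10⊕b11⊕b14⊕b15 = 1⊕0⊕0⊕0⊕1⊕1⊕1⊕0 = 0
s4: b4⊕b5⊕b6⊕b7⊕b12⊕b13⊕b14⊕b15 = 1⊕1⊕0⊕0⊕1⊕0⊕1⊕0 = 0
s8: b8⊕b9⊕b10⊕b11⊕b12⊕b13⊕b14⊕b15 = 1⊕1⊕1⊕1⊕1⊕0⊕1⊕0 = 0
Syndrome (s8...s1) = 0000 → position 0 (no error).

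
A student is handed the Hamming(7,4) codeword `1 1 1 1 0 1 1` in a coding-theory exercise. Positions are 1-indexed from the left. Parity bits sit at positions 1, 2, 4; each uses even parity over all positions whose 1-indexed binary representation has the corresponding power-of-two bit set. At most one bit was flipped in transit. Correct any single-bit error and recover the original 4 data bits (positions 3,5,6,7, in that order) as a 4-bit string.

s1: b1⊕b3⊕b5⊕b7 = 1⊕1⊕0⊕1 = 1
s2: b2⊕b3⊕b6⊕b7 = 1⊕1⊕1⊕1 = 0
s4: b4⊕b5⊕b6⊕b7 = 1⊕0⊕1⊕1 = 1
Syndrome (s4...s1) = 101 → position 5.
Flip bit 5: corrected codeword = 1111111
Data bits at positions 3,5,6,7: 1111

1111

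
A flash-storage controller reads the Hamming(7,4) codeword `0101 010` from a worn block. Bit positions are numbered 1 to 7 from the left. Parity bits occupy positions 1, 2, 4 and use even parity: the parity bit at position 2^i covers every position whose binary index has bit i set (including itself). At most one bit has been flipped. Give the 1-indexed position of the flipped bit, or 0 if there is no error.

s1: b1⊕b3⊕b5⊕b7 = 0⊕0⊕0⊕0 = 0
s2: b2⊕b3⊕b6⊕b7 = 1⊕0⊕1⊕0 = 0
s4: b4⊕b5⊕b6⊕b7 = 1⊕0⊕1⊕0 = 0
Syndrome (s4...s1) = 000 → position 0 (no error).

0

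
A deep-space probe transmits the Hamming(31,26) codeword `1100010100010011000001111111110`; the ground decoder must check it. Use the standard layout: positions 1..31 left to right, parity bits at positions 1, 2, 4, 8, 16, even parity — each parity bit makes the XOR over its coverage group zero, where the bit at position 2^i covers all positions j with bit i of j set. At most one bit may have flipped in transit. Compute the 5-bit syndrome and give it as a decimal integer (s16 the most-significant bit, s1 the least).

0

s1: b1⊕b3⊕b5⊕b7⊕b9⊕b11⊕b13⊕b15⊕b17⊕b19⊕b21⊕b23⊕b25⊕b27⊕b29⊕b31 = 1⊕0⊕0⊕0⊕0⊕0⊕0⊕1⊕0⊕0⊕0⊕1⊕1⊕1⊕1⊕0 = 0
s2: b2⊕b3⊕b6⊕b7⊕b10⊕b11⊕b14⊕b15⊕b18⊕b19⊕b22⊕b23⊕b26⊕b27⊕b30⊕b31 = 1⊕0⊕1⊕0⊕0⊕0⊕0⊕1⊕0⊕0⊕1⊕1⊕1⊕1⊕1⊕0 = 0
s4: b4⊕b5⊕b6⊕b7⊕b12⊕b13⊕b14⊕b15⊕b20⊕b21⊕b22⊕b23⊕b28⊕b29⊕b30⊕b31 = 0⊕0⊕1⊕0⊕1⊕0⊕0⊕1⊕0⊕0⊕1⊕1⊕1⊕1⊕1⊕0 = 0
s8: b8⊕b9⊕b10⊕b11⊕b12⊕b13⊕b14⊕b15⊕b24⊕b25⊕b26⊕b27⊕b28⊕b29⊕b30⊕b31 = 1⊕0⊕0⊕0⊕1⊕0⊕0⊕1⊕1⊕1⊕1⊕1⊕1⊕1⊕1⊕0 = 0
s16: b16⊕b17⊕b18⊕b19⊕b20⊕b21⊕b22⊕b23⊕b24⊕b25⊕b26⊕b27⊕b28⊕b29⊕b30⊕b31 = 1⊕0⊕0⊕0⊕0⊕0⊕1⊕1⊕1⊕1⊕1⊕1⊕1⊕1⊕1⊕0 = 0
Syndrome (s16...s1) = 00000 → position 0 (no error).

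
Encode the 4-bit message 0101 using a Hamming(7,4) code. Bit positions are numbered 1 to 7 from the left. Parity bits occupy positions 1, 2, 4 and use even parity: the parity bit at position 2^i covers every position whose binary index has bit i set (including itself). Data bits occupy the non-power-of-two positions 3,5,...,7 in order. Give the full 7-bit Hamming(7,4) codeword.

0100101

Place data bits at non-power-of-two positions: b3=0, b5=1, b6=0, b7=1.
p1 = XOR of data positions {3,5,7} = 0⊕1⊕1 = 0
p2 = XOR of data positions {3,6,7} = 0⊕0⊕1 = 1
p4 = XOR of data positions {5,6,7} = 1⊕0⊕1 = 0
Codeword b1..b7 = 0100101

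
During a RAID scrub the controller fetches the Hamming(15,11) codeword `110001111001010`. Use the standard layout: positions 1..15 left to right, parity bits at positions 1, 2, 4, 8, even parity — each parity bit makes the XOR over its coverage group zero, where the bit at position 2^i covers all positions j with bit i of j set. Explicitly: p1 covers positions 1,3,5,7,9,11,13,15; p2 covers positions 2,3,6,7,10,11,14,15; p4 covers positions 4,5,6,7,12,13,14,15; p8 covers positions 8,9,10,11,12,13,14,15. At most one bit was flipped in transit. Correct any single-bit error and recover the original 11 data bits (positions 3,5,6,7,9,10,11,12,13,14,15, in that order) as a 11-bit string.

s1: b1⊕b3⊕b5⊕b7⊕b9⊕b11⊕b13⊕b15 = 1⊕0⊕0⊕1⊕1⊕0⊕0⊕0 = 1
s2: b2⊕b3⊕b6⊕b7⊕b10⊕b11⊕b14⊕b15 = 1⊕0⊕1⊕1⊕0⊕0⊕1⊕0 = 0
s4: b4⊕b5⊕b6⊕b7⊕b12⊕b13⊕b14⊕b15 = 0⊕0⊕1⊕1⊕1⊕0⊕1⊕0 = 0
s8: b8⊕b9⊕b10⊕b11⊕b12⊕b13⊕b14⊕b15 = 1⊕1⊕0⊕0⊕1⊕0⊕1⊕0 = 0
Syndrome (s8...s1) = 0001 → position 1.
Flip bit 1: corrected codeword = 010001111001010
Data bits at positions 3,5,6,7,9,10,11,12,13,14,15: 00111001010

00111001010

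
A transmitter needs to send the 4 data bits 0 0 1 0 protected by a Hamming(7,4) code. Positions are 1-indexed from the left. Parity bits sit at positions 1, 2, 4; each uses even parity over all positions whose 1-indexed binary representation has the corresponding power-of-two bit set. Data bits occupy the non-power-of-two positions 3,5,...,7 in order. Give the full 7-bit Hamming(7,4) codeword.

0101010

Place data bits at non-power-of-two positions: b3=0, b5=0, b6=1, b7=0.
p1 = XOR of data positions {3,5,7} = 0⊕0⊕0 = 0
p2 = XOR of data positions {3,6,7} = 0⊕1⊕0 = 1
p4 = XOR of data positions {5,6,7} = 0⊕1⊕0 = 1
Codeword b1..b7 = 0101010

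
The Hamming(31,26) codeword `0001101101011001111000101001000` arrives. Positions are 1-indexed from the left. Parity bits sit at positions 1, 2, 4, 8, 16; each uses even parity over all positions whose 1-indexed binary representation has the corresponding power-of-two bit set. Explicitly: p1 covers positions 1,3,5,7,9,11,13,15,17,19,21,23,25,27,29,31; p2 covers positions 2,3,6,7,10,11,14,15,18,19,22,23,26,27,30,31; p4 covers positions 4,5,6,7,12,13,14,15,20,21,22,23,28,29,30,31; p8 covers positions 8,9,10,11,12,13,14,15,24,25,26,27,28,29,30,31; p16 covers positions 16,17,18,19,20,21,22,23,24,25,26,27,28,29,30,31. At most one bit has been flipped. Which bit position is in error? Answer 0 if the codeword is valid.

23

s1: b1⊕b3⊕b5⊕b7⊕b9⊕b11⊕b13⊕b15⊕b17⊕b19⊕b21⊕b23⊕b25⊕b27⊕b29⊕b31 = 0⊕0⊕1⊕1⊕0⊕0⊕1⊕0⊕1⊕1⊕0⊕1⊕1⊕0⊕0⊕0 = 1
s2: b2⊕b3⊕b6⊕b7⊕b10⊕b11⊕b14⊕b15⊕b18⊕b19⊕b22⊕b23⊕b26⊕b27⊕b30⊕b31 = 0⊕0⊕0⊕1⊕1⊕0⊕0⊕0⊕1⊕1⊕0⊕1⊕0⊕0⊕0⊕0 = 1
s4: b4⊕b5⊕b6⊕b7⊕b12⊕b13⊕b14⊕b15⊕b20⊕b21⊕b22⊕b23⊕b28⊕b29⊕b30⊕b31 = 1⊕1⊕0⊕1⊕1⊕1⊕0⊕0⊕0⊕0⊕0⊕1⊕1⊕0⊕0⊕0 = 1
s8: b8⊕b9⊕b10⊕b11⊕b12⊕b13⊕b14⊕b15⊕b24⊕b25⊕b26⊕b27⊕b28⊕b29⊕b30⊕b31 = 1⊕0⊕1⊕0⊕1⊕1⊕0⊕0⊕0⊕1⊕0⊕0⊕1⊕0⊕0⊕0 = 0
s16: b16⊕b17⊕b18⊕b19⊕b20⊕b21⊕b22⊕b23⊕b24⊕b25⊕b26⊕b27⊕b28⊕b29⊕b30⊕b31 = 1⊕1⊕1⊕1⊕0⊕0⊕0⊕1⊕0⊕1⊕0⊕0⊕1⊕0⊕0⊕0 = 1
Syndrome (s16...s1) = 10111 → position 23.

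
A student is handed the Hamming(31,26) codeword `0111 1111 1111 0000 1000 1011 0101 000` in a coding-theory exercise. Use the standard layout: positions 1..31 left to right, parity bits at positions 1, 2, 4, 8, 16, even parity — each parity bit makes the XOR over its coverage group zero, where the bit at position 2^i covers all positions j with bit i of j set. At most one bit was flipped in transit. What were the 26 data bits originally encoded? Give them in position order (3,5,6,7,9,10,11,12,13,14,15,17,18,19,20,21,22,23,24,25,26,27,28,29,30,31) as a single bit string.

11111111000100010110101000

s1: b1⊕b3⊕b5⊕b7⊕b9⊕b11⊕b13⊕b15⊕b17⊕b19⊕b21⊕b23⊕b25⊕b27⊕b29⊕b31 = 0⊕1⊕1⊕1⊕1⊕1⊕0⊕0⊕1⊕0⊕1⊕1⊕0⊕0⊕0⊕0 = 0
s2: b2⊕b3⊕b6⊕b7⊕b10⊕b11⊕b14⊕b15⊕b18⊕b19⊕b22⊕b23⊕b26⊕b27⊕b30⊕b31 = 1⊕1⊕1⊕1⊕1⊕1⊕0⊕0⊕0⊕0⊕0⊕1⊕1⊕0⊕0⊕0 = 0
s4: b4⊕b5⊕b6⊕b7⊕b12⊕b13⊕b14⊕b15⊕b20⊕b21⊕b22⊕b23⊕b28⊕b29⊕b30⊕b31 = 1⊕1⊕1⊕1⊕1⊕0⊕0⊕0⊕0⊕1⊕0⊕1⊕1⊕0⊕0⊕0 = 0
s8: b8⊕b9⊕b10⊕b11⊕b12⊕b13⊕b14⊕b15⊕b24⊕b25⊕b26⊕b27⊕b28⊕b29⊕b30⊕b31 = 1⊕1⊕1⊕1⊕1⊕0⊕0⊕0⊕1⊕0⊕1⊕0⊕1⊕0⊕0⊕0 = 0
s16: b16⊕b17⊕b18⊕b19⊕b20⊕b21⊕b22⊕b23⊕b24⊕b25⊕b26⊕b27⊕b28⊕b29⊕b30⊕b31 = 0⊕1⊕0⊕0⊕0⊕1⊕0⊕1⊕1⊕0⊕1⊕0⊕1⊕0⊕0⊕0 = 0
Syndrome (s16...s1) = 00000 → position 0 (no error).
No correction needed.
Data bits at positions 3,5,6,7,9,10,11,12,13,14,15,17,18,19,20,21,22,23,24,25,26,27,28,29,30,31: 11111111000100010110101000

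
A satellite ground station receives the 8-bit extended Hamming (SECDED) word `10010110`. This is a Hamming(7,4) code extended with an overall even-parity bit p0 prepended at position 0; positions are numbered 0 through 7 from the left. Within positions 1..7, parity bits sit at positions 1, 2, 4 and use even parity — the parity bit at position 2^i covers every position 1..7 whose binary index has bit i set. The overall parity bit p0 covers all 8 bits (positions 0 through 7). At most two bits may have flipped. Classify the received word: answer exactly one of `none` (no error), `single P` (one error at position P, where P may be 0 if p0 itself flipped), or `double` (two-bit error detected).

s1: b1⊕b3⊕b5⊕b7 = 0⊕1⊕1⊕0 = 0
s2: b2⊕b3⊕b6⊕b7 = 0⊕1⊕1⊕0 = 0
s4: b4⊕b5⊕b6⊕b7 = 0⊕1⊕1⊕0 = 0
Syndrome (s4...s1) = 000 → position 0 (no error).
Overall parity (XOR of all 8 bits, including p0): 1⊕0⊕0⊕1⊕0⊕1⊕1⊕0 = 0
Overall=0, syndrome position=0 → no error.

none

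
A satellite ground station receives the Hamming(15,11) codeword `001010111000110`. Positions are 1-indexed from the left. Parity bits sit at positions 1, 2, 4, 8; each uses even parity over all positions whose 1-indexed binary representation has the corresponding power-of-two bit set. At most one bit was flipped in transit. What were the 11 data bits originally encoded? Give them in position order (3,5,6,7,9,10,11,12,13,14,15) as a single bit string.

s1: b1⊕b3⊕b5⊕b7⊕b9⊕b11⊕b13⊕b15 = 0⊕1⊕1⊕1⊕1⊕0⊕1⊕0 = 1
s2: b2⊕b3⊕b6⊕b7⊕b10⊕b11⊕b14⊕b15 = 0⊕1⊕0⊕1⊕0⊕0⊕1⊕0 = 1
s4: b4⊕b5⊕b6⊕b7⊕b12⊕b13⊕b14⊕b15 = 0⊕1⊕0⊕1⊕0⊕1⊕1⊕0 = 0
s8: b8⊕b9⊕b10⊕b11⊕b12⊕b13⊕b14⊕b15 = 1⊕1⊕0⊕0⊕0⊕1⊕1⊕0 = 0
Syndrome (s8...s1) = 0011 → position 3.
Flip bit 3: corrected codeword = 000010111000110
Data bits at positions 3,5,6,7,9,10,11,12,13,14,15: 01011000110

01011000110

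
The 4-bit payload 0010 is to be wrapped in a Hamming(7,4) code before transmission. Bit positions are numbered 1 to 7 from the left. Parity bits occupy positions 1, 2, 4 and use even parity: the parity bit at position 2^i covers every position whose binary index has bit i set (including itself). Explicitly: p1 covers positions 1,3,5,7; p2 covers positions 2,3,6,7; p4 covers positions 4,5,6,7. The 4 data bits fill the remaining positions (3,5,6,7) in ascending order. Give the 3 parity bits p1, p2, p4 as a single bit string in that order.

011

Place data bits at non-power-of-two positions: b3=0, b5=0, b6=1, b7=0.
p1 = XOR of data positions {3,5,7} = 0⊕0⊕0 = 0
p2 = XOR of data positions {3,6,7} = 0⊕1⊕0 = 1
p4 = XOR of data positions {5,6,7} = 0⊕1⊕0 = 1
Parity bits p1,p2,p4 = 011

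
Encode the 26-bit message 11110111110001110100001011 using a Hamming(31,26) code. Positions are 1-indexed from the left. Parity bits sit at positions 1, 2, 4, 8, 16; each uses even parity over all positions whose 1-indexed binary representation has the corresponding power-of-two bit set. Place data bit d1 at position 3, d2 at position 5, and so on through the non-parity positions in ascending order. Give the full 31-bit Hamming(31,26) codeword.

1010111001111101001110100001011

Place data bits at non-power-of-two positions: b3=1, b5=1, b6=1, b7=1, b9=0, b10=1, b11=1, b12=1, b13=1, b14=1, b15=0, b17=0, b18=0, b19=1, b20=1, b21=1, b22=0, b23=1, b24=0, b25=0, b26=0, b27=0, b28=1, b29=0, b30=1, b31=1.
p1 = XOR of data positions {3,5,7,9,11,13,15,17,19,21,23,25,27,29,31} = 1⊕1⊕1⊕0⊕1⊕1⊕0⊕0⊕1⊕1⊕1⊕0⊕0⊕0⊕1 = 1
p2 = XOR of data positions {3,6,7,10,11,14,15,18,19,22,23,26,27,30,31} = 1⊕1⊕1⊕1⊕1⊕1⊕0⊕0⊕1⊕0⊕1⊕0⊕0⊕1⊕1 = 0
p4 = XOR of data positions {5,6,7,12,13,14,15,20,21,22,23,28,29,30,31} = 1⊕1⊕1⊕1⊕1⊕1⊕0⊕1⊕1⊕0⊕1⊕1⊕0⊕1⊕1 = 0
p8 = XOR of data positions {9,10,11,12,13,14,15,24,25,26,27,28,29,30,31} = 0⊕1⊕1⊕1⊕1⊕1⊕0⊕0⊕0⊕0⊕0⊕1⊕0⊕1⊕1 = 0
p16 = XOR of data positions {17,18,19,20,21,22,23,24,25,26,27,28,29,30,31} = 0⊕0⊕1⊕1⊕1⊕0⊕1⊕0⊕0⊕0⊕0⊕1⊕0⊕1⊕1 = 1
Codeword b1..b31 = 1010111001111101001110100001011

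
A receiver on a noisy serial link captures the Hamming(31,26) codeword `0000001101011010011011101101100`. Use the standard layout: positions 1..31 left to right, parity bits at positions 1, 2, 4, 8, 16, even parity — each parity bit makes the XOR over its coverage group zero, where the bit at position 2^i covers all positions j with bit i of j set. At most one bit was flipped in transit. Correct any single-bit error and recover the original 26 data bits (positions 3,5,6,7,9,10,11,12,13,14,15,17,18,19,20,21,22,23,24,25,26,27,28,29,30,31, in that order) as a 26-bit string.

s1: b1⊕b3⊕b5⊕b7⊕b9⊕b11⊕b13⊕b15⊕b17⊕b19⊕b21⊕b23⊕b25⊕b27⊕b29⊕b31 = 0⊕0⊕0⊕1⊕0⊕0⊕1⊕1⊕0⊕1⊕1⊕1⊕1⊕0⊕1⊕0 = 0
s2: b2⊕b3⊕b6⊕b7⊕b10⊕b11⊕b14⊕b15⊕b18⊕b19⊕b22⊕b23⊕b26⊕b27⊕b30⊕b31 = 0⊕0⊕0⊕1⊕1⊕0⊕0⊕1⊕1⊕1⊕1⊕1⊕1⊕0⊕0⊕0 = 0
s4: b4⊕b5⊕b6⊕b7⊕b12⊕b13⊕b14⊕b15⊕b20⊕b21⊕b22⊕b23⊕b28⊕b29⊕b30⊕b31 = 0⊕0⊕0⊕1⊕1⊕1⊕0⊕1⊕0⊕1⊕1⊕1⊕1⊕1⊕0⊕0 = 1
s8: b8⊕b9⊕b10⊕b11⊕b12⊕b13⊕b14⊕b15⊕b24⊕b25⊕b26⊕b27⊕b28⊕b29⊕b30⊕b31 = 1⊕0⊕1⊕0⊕1⊕1⊕0⊕1⊕0⊕1⊕1⊕0⊕1⊕1⊕0⊕0 = 1
s16: b16⊕b17⊕b18⊕b19⊕b20⊕b21⊕b22⊕b23⊕b24⊕b25⊕b26⊕b27⊕b28⊕b29⊕b30⊕b31 = 0⊕0⊕1⊕1⊕0⊕1⊕1⊕1⊕0⊕1⊕1⊕0⊕1⊕1⊕0⊕0 = 1
Syndrome (s16...s1) = 11100 → position 28.
Flip bit 28: corrected codeword = 0000001101011010011011101100100
Data bits at positions 3,5,6,7,9,10,11,12,13,14,15,17,18,19,20,21,22,23,24,25,26,27,28,29,30,31: 00010101101011011101100100

00010101101011011101100100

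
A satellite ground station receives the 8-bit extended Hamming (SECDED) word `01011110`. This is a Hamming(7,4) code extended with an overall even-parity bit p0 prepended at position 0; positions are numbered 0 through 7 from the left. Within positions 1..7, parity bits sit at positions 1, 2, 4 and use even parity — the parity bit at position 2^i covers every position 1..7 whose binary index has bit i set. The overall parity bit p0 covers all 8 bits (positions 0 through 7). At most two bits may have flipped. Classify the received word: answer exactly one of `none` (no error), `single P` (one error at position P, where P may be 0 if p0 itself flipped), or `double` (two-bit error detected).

single 5

s1: b1⊕b3⊕b5⊕b7 = 1⊕1⊕1⊕0 = 1
s2: b2⊕b3⊕b6⊕b7 = 0⊕1⊕1⊕0 = 0
s4: b4⊕b5⊕b6⊕b7 = 1⊕1⊕1⊕0 = 1
Syndrome (s4...s1) = 101 → position 5.
Overall parity (XOR of all 8 bits, including p0): 0⊕1⊕0⊕1⊕1⊕1⊕1⊕0 = 1
Overall=1, syndrome position=5 → single-bit error at position 5.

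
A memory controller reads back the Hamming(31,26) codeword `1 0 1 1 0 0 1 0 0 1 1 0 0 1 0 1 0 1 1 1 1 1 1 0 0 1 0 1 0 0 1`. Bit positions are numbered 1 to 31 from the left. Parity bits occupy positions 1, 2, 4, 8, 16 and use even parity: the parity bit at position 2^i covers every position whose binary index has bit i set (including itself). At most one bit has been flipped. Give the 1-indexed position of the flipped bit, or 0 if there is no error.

s1: b1⊕b3⊕b5⊕b7⊕b9⊕b11⊕b13⊕b15⊕b17⊕b19⊕b21⊕b23⊕b25⊕b27⊕b29⊕b31 = 1⊕1⊕0⊕1⊕0⊕1⊕0⊕0⊕0⊕1⊕1⊕1⊕0⊕0⊕0⊕1 = 0
s2: b2⊕b3⊕b6⊕b7⊕b10⊕b11⊕b14⊕b15⊕b18⊕b19⊕b22⊕b23⊕b26⊕b27⊕b30⊕b31 = 0⊕1⊕0⊕1⊕1⊕1⊕1⊕0⊕1⊕1⊕1⊕1⊕1⊕0⊕0⊕1 = 1
s4: b4⊕b5⊕b6⊕b7⊕b12⊕b13⊕b14⊕b15⊕b20⊕b21⊕b22⊕b23⊕b28⊕b29⊕b30⊕b31 = 1⊕0⊕0⊕1⊕0⊕0⊕1⊕0⊕1⊕1⊕1⊕1⊕1⊕0⊕0⊕1 = 1
s8: b8⊕b9⊕b10⊕b11⊕b12⊕b13⊕b14⊕b15⊕b24⊕b25⊕b26⊕b27⊕b28⊕b29⊕b30⊕b31 = 0⊕0⊕1⊕1⊕0⊕0⊕1⊕0⊕0⊕0⊕1⊕0⊕1⊕0⊕0⊕1 = 0
s16: b16⊕b17⊕b18⊕b19⊕b20⊕b21⊕b22⊕b23⊕b24⊕b25⊕b26⊕b27⊕b28⊕b29⊕b30⊕b31 = 1⊕0⊕1⊕1⊕1⊕1⊕1⊕1⊕0⊕0⊕1⊕0⊕1⊕0⊕0⊕1 = 0
Syndrome (s16...s1) = 00110 → position 6.

6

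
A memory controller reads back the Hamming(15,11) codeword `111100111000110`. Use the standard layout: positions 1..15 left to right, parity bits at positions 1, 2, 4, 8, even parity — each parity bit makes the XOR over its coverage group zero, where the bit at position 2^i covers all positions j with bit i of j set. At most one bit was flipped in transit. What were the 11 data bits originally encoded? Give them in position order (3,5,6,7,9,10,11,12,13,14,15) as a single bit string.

10011000110

s1: b1⊕b3⊕b5⊕b7⊕b9⊕b11⊕b13⊕b15 = 1⊕1⊕0⊕1⊕1⊕0⊕1⊕0 = 1
s2: b2⊕b3⊕b6⊕b7⊕b10⊕b11⊕b14⊕b15 = 1⊕1⊕0⊕1⊕0⊕0⊕1⊕0 = 0
s4: b4⊕b5⊕b6⊕b7⊕b12⊕b13⊕b14⊕b15 = 1⊕0⊕0⊕1⊕0⊕1⊕1⊕0 = 0
s8: b8⊕b9⊕b10⊕b11⊕b12⊕b13⊕b14⊕b15 = 1⊕1⊕0⊕0⊕0⊕1⊕1⊕0 = 0
Syndrome (s8...s1) = 0001 → position 1.
Flip bit 1: corrected codeword = 011100111000110
Data bits at positions 3,5,6,7,9,10,11,12,13,14,15: 10011000110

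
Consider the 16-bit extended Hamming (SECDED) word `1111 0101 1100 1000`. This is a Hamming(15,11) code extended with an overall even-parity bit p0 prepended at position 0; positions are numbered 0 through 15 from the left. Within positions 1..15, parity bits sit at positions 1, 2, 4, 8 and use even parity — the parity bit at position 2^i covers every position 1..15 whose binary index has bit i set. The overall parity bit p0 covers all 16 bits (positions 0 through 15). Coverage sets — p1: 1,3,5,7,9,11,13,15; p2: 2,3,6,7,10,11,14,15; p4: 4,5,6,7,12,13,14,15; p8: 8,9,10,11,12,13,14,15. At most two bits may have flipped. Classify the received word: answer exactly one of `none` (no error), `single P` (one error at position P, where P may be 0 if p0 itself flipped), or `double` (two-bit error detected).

single 15

s1: b1⊕b3⊕b5⊕b7⊕b9⊕b11⊕b13⊕b15 = 1⊕1⊕1⊕1⊕1⊕0⊕0⊕0 = 1
s2: b2⊕b3⊕b6⊕b7⊕b10⊕b11⊕b14⊕b15 = 1⊕1⊕0⊕1⊕0⊕0⊕0⊕0 = 1
s4: b4⊕b5⊕b6⊕b7⊕b12⊕b13⊕b14⊕b15 = 0⊕1⊕0⊕1⊕1⊕0⊕0⊕0 = 1
s8: b8⊕b9⊕b10⊕b11⊕b12⊕b13⊕b14⊕b15 = 1⊕1⊕0⊕0⊕1⊕0⊕0⊕0 = 1
Syndrome (s8...s1) = 1111 → position 15.
Overall parity (XOR of all 16 bits, including p0): 1⊕1⊕1⊕1⊕0⊕1⊕0⊕1⊕1⊕1⊕0⊕0⊕1⊕0⊕0⊕0 = 1
Overall=1, syndrome position=15 → single-bit error at position 15.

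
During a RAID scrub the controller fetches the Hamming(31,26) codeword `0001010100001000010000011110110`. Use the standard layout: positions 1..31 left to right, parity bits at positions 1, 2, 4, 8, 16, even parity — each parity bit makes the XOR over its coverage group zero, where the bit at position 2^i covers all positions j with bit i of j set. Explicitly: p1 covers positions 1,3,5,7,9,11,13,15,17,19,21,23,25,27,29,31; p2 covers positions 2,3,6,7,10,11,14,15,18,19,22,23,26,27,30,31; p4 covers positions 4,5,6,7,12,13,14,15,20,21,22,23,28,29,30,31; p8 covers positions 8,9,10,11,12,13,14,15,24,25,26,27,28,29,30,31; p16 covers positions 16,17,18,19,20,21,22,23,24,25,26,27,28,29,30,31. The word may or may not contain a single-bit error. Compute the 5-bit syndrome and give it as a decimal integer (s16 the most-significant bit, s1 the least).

22

s1: b1⊕b3⊕b5⊕b7⊕b9⊕b11⊕b13⊕b15⊕b17⊕b19⊕b21⊕b23⊕b25⊕b27⊕b29⊕b31 = 0⊕0⊕0⊕0⊕0⊕0⊕1⊕0⊕0⊕0⊕0⊕0⊕1⊕1⊕1⊕0 = 0
s2: b2⊕b3⊕b6⊕b7⊕b10⊕b11⊕b14⊕b15⊕b18⊕b19⊕b22⊕b23⊕b26⊕b27⊕b30⊕b31 = 0⊕0⊕1⊕0⊕0⊕0⊕0⊕0⊕1⊕0⊕0⊕0⊕1⊕1⊕1⊕0 = 1
s4: b4⊕b5⊕b6⊕b7⊕b12⊕b13⊕b14⊕b15⊕b20⊕b21⊕b22⊕b23⊕b28⊕b29⊕b30⊕b31 = 1⊕0⊕1⊕0⊕0⊕1⊕0⊕0⊕0⊕0⊕0⊕0⊕0⊕1⊕1⊕0 = 1
s8: b8⊕b9⊕b10⊕b11⊕b12⊕b13⊕b14⊕b15⊕b24⊕b25⊕b26⊕b27⊕b28⊕b29⊕b30⊕b31 = 1⊕0⊕0⊕0⊕0⊕1⊕0⊕0⊕1⊕1⊕1⊕1⊕0⊕1⊕1⊕0 = 0
s16: b16⊕b17⊕b18⊕b19⊕b20⊕b21⊕b22⊕b23⊕b24⊕b25⊕b26⊕b27⊕b28⊕b29⊕b30⊕b31 = 0⊕0⊕1⊕0⊕0⊕0⊕0⊕0⊕1⊕1⊕1⊕1⊕0⊕1⊕1⊕0 = 1
Syndrome (s16...s1) = 10110 → position 22.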